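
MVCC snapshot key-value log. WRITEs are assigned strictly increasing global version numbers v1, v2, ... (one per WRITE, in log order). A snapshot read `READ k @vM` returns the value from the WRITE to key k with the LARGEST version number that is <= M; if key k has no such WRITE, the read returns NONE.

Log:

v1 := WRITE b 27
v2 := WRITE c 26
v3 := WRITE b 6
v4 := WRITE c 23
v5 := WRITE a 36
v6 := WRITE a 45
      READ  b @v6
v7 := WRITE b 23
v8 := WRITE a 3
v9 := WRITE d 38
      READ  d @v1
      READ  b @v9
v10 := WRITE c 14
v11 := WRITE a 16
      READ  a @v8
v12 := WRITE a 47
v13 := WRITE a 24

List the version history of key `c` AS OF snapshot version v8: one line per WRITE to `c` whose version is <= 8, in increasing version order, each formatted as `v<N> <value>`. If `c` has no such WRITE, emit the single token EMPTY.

Scan writes for key=c with version <= 8:
  v1 WRITE b 27 -> skip
  v2 WRITE c 26 -> keep
  v3 WRITE b 6 -> skip
  v4 WRITE c 23 -> keep
  v5 WRITE a 36 -> skip
  v6 WRITE a 45 -> skip
  v7 WRITE b 23 -> skip
  v8 WRITE a 3 -> skip
  v9 WRITE d 38 -> skip
  v10 WRITE c 14 -> drop (> snap)
  v11 WRITE a 16 -> skip
  v12 WRITE a 47 -> skip
  v13 WRITE a 24 -> skip
Collected: [(2, 26), (4, 23)]

Answer: v2 26
v4 23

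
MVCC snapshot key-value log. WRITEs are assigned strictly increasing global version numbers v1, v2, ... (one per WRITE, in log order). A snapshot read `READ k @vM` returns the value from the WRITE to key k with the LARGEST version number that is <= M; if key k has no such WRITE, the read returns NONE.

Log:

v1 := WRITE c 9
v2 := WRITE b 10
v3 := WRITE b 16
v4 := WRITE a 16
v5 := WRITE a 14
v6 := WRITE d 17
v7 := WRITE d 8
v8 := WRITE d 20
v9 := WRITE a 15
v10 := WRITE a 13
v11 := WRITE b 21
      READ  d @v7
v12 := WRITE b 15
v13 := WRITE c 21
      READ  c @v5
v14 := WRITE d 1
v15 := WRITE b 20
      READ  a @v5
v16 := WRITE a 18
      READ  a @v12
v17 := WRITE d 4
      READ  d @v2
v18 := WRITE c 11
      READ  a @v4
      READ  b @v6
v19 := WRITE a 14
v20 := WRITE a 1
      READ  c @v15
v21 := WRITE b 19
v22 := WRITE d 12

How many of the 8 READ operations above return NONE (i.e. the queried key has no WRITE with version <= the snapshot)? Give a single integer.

v1: WRITE c=9  (c history now [(1, 9)])
v2: WRITE b=10  (b history now [(2, 10)])
v3: WRITE b=16  (b history now [(2, 10), (3, 16)])
v4: WRITE a=16  (a history now [(4, 16)])
v5: WRITE a=14  (a history now [(4, 16), (5, 14)])
v6: WRITE d=17  (d history now [(6, 17)])
v7: WRITE d=8  (d history now [(6, 17), (7, 8)])
v8: WRITE d=20  (d history now [(6, 17), (7, 8), (8, 20)])
v9: WRITE a=15  (a history now [(4, 16), (5, 14), (9, 15)])
v10: WRITE a=13  (a history now [(4, 16), (5, 14), (9, 15), (10, 13)])
v11: WRITE b=21  (b history now [(2, 10), (3, 16), (11, 21)])
READ d @v7: history=[(6, 17), (7, 8), (8, 20)] -> pick v7 -> 8
v12: WRITE b=15  (b history now [(2, 10), (3, 16), (11, 21), (12, 15)])
v13: WRITE c=21  (c history now [(1, 9), (13, 21)])
READ c @v5: history=[(1, 9), (13, 21)] -> pick v1 -> 9
v14: WRITE d=1  (d history now [(6, 17), (7, 8), (8, 20), (14, 1)])
v15: WRITE b=20  (b history now [(2, 10), (3, 16), (11, 21), (12, 15), (15, 20)])
READ a @v5: history=[(4, 16), (5, 14), (9, 15), (10, 13)] -> pick v5 -> 14
v16: WRITE a=18  (a history now [(4, 16), (5, 14), (9, 15), (10, 13), (16, 18)])
READ a @v12: history=[(4, 16), (5, 14), (9, 15), (10, 13), (16, 18)] -> pick v10 -> 13
v17: WRITE d=4  (d history now [(6, 17), (7, 8), (8, 20), (14, 1), (17, 4)])
READ d @v2: history=[(6, 17), (7, 8), (8, 20), (14, 1), (17, 4)] -> no version <= 2 -> NONE
v18: WRITE c=11  (c history now [(1, 9), (13, 21), (18, 11)])
READ a @v4: history=[(4, 16), (5, 14), (9, 15), (10, 13), (16, 18)] -> pick v4 -> 16
READ b @v6: history=[(2, 10), (3, 16), (11, 21), (12, 15), (15, 20)] -> pick v3 -> 16
v19: WRITE a=14  (a history now [(4, 16), (5, 14), (9, 15), (10, 13), (16, 18), (19, 14)])
v20: WRITE a=1  (a history now [(4, 16), (5, 14), (9, 15), (10, 13), (16, 18), (19, 14), (20, 1)])
READ c @v15: history=[(1, 9), (13, 21), (18, 11)] -> pick v13 -> 21
v21: WRITE b=19  (b history now [(2, 10), (3, 16), (11, 21), (12, 15), (15, 20), (21, 19)])
v22: WRITE d=12  (d history now [(6, 17), (7, 8), (8, 20), (14, 1), (17, 4), (22, 12)])
Read results in order: ['8', '9', '14', '13', 'NONE', '16', '16', '21']
NONE count = 1

Answer: 1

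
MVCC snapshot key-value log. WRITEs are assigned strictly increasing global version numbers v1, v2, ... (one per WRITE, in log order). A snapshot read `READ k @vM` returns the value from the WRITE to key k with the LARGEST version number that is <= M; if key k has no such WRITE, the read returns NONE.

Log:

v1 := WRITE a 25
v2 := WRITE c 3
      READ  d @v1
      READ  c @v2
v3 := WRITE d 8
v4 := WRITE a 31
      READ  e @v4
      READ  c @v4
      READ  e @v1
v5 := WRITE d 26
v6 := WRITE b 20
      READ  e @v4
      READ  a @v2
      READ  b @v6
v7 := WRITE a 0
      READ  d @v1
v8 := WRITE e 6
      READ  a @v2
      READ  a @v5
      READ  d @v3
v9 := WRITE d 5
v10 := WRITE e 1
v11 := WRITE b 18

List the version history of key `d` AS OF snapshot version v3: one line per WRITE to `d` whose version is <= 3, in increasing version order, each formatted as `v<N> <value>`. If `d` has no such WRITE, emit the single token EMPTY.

Answer: v3 8

Derivation:
Scan writes for key=d with version <= 3:
  v1 WRITE a 25 -> skip
  v2 WRITE c 3 -> skip
  v3 WRITE d 8 -> keep
  v4 WRITE a 31 -> skip
  v5 WRITE d 26 -> drop (> snap)
  v6 WRITE b 20 -> skip
  v7 WRITE a 0 -> skip
  v8 WRITE e 6 -> skip
  v9 WRITE d 5 -> drop (> snap)
  v10 WRITE e 1 -> skip
  v11 WRITE b 18 -> skip
Collected: [(3, 8)]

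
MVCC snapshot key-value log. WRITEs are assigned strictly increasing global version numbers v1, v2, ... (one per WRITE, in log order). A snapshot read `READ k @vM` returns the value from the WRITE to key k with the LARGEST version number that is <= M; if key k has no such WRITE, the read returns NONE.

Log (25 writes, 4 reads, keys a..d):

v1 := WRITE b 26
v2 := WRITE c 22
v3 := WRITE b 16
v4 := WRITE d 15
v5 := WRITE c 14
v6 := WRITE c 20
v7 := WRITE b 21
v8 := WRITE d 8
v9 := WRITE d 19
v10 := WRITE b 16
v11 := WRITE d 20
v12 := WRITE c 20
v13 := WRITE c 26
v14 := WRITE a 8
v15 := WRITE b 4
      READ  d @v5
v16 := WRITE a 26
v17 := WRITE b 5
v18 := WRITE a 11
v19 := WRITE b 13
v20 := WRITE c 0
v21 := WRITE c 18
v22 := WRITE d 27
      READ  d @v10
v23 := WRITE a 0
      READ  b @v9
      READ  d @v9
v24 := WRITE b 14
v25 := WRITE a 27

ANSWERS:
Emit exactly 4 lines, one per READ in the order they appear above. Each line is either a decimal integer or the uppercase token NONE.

Answer: 15
19
21
19

Derivation:
v1: WRITE b=26  (b history now [(1, 26)])
v2: WRITE c=22  (c history now [(2, 22)])
v3: WRITE b=16  (b history now [(1, 26), (3, 16)])
v4: WRITE d=15  (d history now [(4, 15)])
v5: WRITE c=14  (c history now [(2, 22), (5, 14)])
v6: WRITE c=20  (c history now [(2, 22), (5, 14), (6, 20)])
v7: WRITE b=21  (b history now [(1, 26), (3, 16), (7, 21)])
v8: WRITE d=8  (d history now [(4, 15), (8, 8)])
v9: WRITE d=19  (d history now [(4, 15), (8, 8), (9, 19)])
v10: WRITE b=16  (b history now [(1, 26), (3, 16), (7, 21), (10, 16)])
v11: WRITE d=20  (d history now [(4, 15), (8, 8), (9, 19), (11, 20)])
v12: WRITE c=20  (c history now [(2, 22), (5, 14), (6, 20), (12, 20)])
v13: WRITE c=26  (c history now [(2, 22), (5, 14), (6, 20), (12, 20), (13, 26)])
v14: WRITE a=8  (a history now [(14, 8)])
v15: WRITE b=4  (b history now [(1, 26), (3, 16), (7, 21), (10, 16), (15, 4)])
READ d @v5: history=[(4, 15), (8, 8), (9, 19), (11, 20)] -> pick v4 -> 15
v16: WRITE a=26  (a history now [(14, 8), (16, 26)])
v17: WRITE b=5  (b history now [(1, 26), (3, 16), (7, 21), (10, 16), (15, 4), (17, 5)])
v18: WRITE a=11  (a history now [(14, 8), (16, 26), (18, 11)])
v19: WRITE b=13  (b history now [(1, 26), (3, 16), (7, 21), (10, 16), (15, 4), (17, 5), (19, 13)])
v20: WRITE c=0  (c history now [(2, 22), (5, 14), (6, 20), (12, 20), (13, 26), (20, 0)])
v21: WRITE c=18  (c history now [(2, 22), (5, 14), (6, 20), (12, 20), (13, 26), (20, 0), (21, 18)])
v22: WRITE d=27  (d history now [(4, 15), (8, 8), (9, 19), (11, 20), (22, 27)])
READ d @v10: history=[(4, 15), (8, 8), (9, 19), (11, 20), (22, 27)] -> pick v9 -> 19
v23: WRITE a=0  (a history now [(14, 8), (16, 26), (18, 11), (23, 0)])
READ b @v9: history=[(1, 26), (3, 16), (7, 21), (10, 16), (15, 4), (17, 5), (19, 13)] -> pick v7 -> 21
READ d @v9: history=[(4, 15), (8, 8), (9, 19), (11, 20), (22, 27)] -> pick v9 -> 19
v24: WRITE b=14  (b history now [(1, 26), (3, 16), (7, 21), (10, 16), (15, 4), (17, 5), (19, 13), (24, 14)])
v25: WRITE a=27  (a history now [(14, 8), (16, 26), (18, 11), (23, 0), (25, 27)])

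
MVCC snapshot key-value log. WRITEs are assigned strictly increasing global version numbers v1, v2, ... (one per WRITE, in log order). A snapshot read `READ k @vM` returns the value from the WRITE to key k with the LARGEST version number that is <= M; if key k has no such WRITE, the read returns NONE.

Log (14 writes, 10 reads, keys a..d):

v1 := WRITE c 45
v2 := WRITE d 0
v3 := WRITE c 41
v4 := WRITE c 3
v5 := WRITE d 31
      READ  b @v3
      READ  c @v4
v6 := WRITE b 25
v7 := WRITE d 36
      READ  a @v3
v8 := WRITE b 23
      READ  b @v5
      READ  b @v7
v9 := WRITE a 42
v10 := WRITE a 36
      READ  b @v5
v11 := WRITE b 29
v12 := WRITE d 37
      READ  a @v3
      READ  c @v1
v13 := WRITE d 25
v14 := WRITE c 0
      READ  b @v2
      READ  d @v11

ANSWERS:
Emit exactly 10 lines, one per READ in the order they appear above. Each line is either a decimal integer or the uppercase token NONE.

Answer: NONE
3
NONE
NONE
25
NONE
NONE
45
NONE
36

Derivation:
v1: WRITE c=45  (c history now [(1, 45)])
v2: WRITE d=0  (d history now [(2, 0)])
v3: WRITE c=41  (c history now [(1, 45), (3, 41)])
v4: WRITE c=3  (c history now [(1, 45), (3, 41), (4, 3)])
v5: WRITE d=31  (d history now [(2, 0), (5, 31)])
READ b @v3: history=[] -> no version <= 3 -> NONE
READ c @v4: history=[(1, 45), (3, 41), (4, 3)] -> pick v4 -> 3
v6: WRITE b=25  (b history now [(6, 25)])
v7: WRITE d=36  (d history now [(2, 0), (5, 31), (7, 36)])
READ a @v3: history=[] -> no version <= 3 -> NONE
v8: WRITE b=23  (b history now [(6, 25), (8, 23)])
READ b @v5: history=[(6, 25), (8, 23)] -> no version <= 5 -> NONE
READ b @v7: history=[(6, 25), (8, 23)] -> pick v6 -> 25
v9: WRITE a=42  (a history now [(9, 42)])
v10: WRITE a=36  (a history now [(9, 42), (10, 36)])
READ b @v5: history=[(6, 25), (8, 23)] -> no version <= 5 -> NONE
v11: WRITE b=29  (b history now [(6, 25), (8, 23), (11, 29)])
v12: WRITE d=37  (d history now [(2, 0), (5, 31), (7, 36), (12, 37)])
READ a @v3: history=[(9, 42), (10, 36)] -> no version <= 3 -> NONE
READ c @v1: history=[(1, 45), (3, 41), (4, 3)] -> pick v1 -> 45
v13: WRITE d=25  (d history now [(2, 0), (5, 31), (7, 36), (12, 37), (13, 25)])
v14: WRITE c=0  (c history now [(1, 45), (3, 41), (4, 3), (14, 0)])
READ b @v2: history=[(6, 25), (8, 23), (11, 29)] -> no version <= 2 -> NONE
READ d @v11: history=[(2, 0), (5, 31), (7, 36), (12, 37), (13, 25)] -> pick v7 -> 36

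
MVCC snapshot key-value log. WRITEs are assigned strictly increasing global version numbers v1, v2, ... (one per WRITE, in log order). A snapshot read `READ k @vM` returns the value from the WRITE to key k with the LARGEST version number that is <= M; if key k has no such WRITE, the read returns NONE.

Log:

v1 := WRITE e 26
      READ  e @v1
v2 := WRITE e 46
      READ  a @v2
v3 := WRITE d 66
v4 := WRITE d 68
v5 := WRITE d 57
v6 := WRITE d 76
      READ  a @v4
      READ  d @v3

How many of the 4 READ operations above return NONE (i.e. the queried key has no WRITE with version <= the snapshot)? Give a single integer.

Answer: 2

Derivation:
v1: WRITE e=26  (e history now [(1, 26)])
READ e @v1: history=[(1, 26)] -> pick v1 -> 26
v2: WRITE e=46  (e history now [(1, 26), (2, 46)])
READ a @v2: history=[] -> no version <= 2 -> NONE
v3: WRITE d=66  (d history now [(3, 66)])
v4: WRITE d=68  (d history now [(3, 66), (4, 68)])
v5: WRITE d=57  (d history now [(3, 66), (4, 68), (5, 57)])
v6: WRITE d=76  (d history now [(3, 66), (4, 68), (5, 57), (6, 76)])
READ a @v4: history=[] -> no version <= 4 -> NONE
READ d @v3: history=[(3, 66), (4, 68), (5, 57), (6, 76)] -> pick v3 -> 66
Read results in order: ['26', 'NONE', 'NONE', '66']
NONE count = 2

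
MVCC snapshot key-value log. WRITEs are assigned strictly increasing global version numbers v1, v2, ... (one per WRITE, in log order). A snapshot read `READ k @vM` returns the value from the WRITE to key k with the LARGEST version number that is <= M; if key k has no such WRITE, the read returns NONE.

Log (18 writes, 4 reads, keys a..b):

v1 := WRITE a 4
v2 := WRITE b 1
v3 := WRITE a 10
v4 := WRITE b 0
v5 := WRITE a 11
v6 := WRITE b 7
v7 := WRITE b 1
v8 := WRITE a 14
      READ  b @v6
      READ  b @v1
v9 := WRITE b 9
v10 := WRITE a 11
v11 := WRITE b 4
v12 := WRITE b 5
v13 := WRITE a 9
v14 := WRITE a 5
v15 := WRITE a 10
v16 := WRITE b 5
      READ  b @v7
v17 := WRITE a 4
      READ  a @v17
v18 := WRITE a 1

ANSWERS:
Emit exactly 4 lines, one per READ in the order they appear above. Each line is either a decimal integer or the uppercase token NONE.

v1: WRITE a=4  (a history now [(1, 4)])
v2: WRITE b=1  (b history now [(2, 1)])
v3: WRITE a=10  (a history now [(1, 4), (3, 10)])
v4: WRITE b=0  (b history now [(2, 1), (4, 0)])
v5: WRITE a=11  (a history now [(1, 4), (3, 10), (5, 11)])
v6: WRITE b=7  (b history now [(2, 1), (4, 0), (6, 7)])
v7: WRITE b=1  (b history now [(2, 1), (4, 0), (6, 7), (7, 1)])
v8: WRITE a=14  (a history now [(1, 4), (3, 10), (5, 11), (8, 14)])
READ b @v6: history=[(2, 1), (4, 0), (6, 7), (7, 1)] -> pick v6 -> 7
READ b @v1: history=[(2, 1), (4, 0), (6, 7), (7, 1)] -> no version <= 1 -> NONE
v9: WRITE b=9  (b history now [(2, 1), (4, 0), (6, 7), (7, 1), (9, 9)])
v10: WRITE a=11  (a history now [(1, 4), (3, 10), (5, 11), (8, 14), (10, 11)])
v11: WRITE b=4  (b history now [(2, 1), (4, 0), (6, 7), (7, 1), (9, 9), (11, 4)])
v12: WRITE b=5  (b history now [(2, 1), (4, 0), (6, 7), (7, 1), (9, 9), (11, 4), (12, 5)])
v13: WRITE a=9  (a history now [(1, 4), (3, 10), (5, 11), (8, 14), (10, 11), (13, 9)])
v14: WRITE a=5  (a history now [(1, 4), (3, 10), (5, 11), (8, 14), (10, 11), (13, 9), (14, 5)])
v15: WRITE a=10  (a history now [(1, 4), (3, 10), (5, 11), (8, 14), (10, 11), (13, 9), (14, 5), (15, 10)])
v16: WRITE b=5  (b history now [(2, 1), (4, 0), (6, 7), (7, 1), (9, 9), (11, 4), (12, 5), (16, 5)])
READ b @v7: history=[(2, 1), (4, 0), (6, 7), (7, 1), (9, 9), (11, 4), (12, 5), (16, 5)] -> pick v7 -> 1
v17: WRITE a=4  (a history now [(1, 4), (3, 10), (5, 11), (8, 14), (10, 11), (13, 9), (14, 5), (15, 10), (17, 4)])
READ a @v17: history=[(1, 4), (3, 10), (5, 11), (8, 14), (10, 11), (13, 9), (14, 5), (15, 10), (17, 4)] -> pick v17 -> 4
v18: WRITE a=1  (a history now [(1, 4), (3, 10), (5, 11), (8, 14), (10, 11), (13, 9), (14, 5), (15, 10), (17, 4), (18, 1)])

Answer: 7
NONE
1
4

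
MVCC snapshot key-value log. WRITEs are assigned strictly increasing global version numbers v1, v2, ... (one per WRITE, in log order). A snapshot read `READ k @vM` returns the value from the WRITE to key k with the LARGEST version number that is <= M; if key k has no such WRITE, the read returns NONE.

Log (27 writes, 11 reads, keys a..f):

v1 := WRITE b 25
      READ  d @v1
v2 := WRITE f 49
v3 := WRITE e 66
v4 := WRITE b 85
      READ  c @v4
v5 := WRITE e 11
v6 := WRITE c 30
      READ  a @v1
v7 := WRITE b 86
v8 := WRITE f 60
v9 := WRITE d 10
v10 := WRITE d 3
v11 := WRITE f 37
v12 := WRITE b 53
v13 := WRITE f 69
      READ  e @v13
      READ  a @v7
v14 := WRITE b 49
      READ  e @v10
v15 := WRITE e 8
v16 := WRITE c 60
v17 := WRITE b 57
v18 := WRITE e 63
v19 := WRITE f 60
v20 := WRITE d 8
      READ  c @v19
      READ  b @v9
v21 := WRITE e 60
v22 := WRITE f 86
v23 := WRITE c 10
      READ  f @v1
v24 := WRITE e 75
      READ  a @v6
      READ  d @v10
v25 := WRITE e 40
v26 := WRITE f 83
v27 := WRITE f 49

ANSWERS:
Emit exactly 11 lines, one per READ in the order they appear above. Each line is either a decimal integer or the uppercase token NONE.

v1: WRITE b=25  (b history now [(1, 25)])
READ d @v1: history=[] -> no version <= 1 -> NONE
v2: WRITE f=49  (f history now [(2, 49)])
v3: WRITE e=66  (e history now [(3, 66)])
v4: WRITE b=85  (b history now [(1, 25), (4, 85)])
READ c @v4: history=[] -> no version <= 4 -> NONE
v5: WRITE e=11  (e history now [(3, 66), (5, 11)])
v6: WRITE c=30  (c history now [(6, 30)])
READ a @v1: history=[] -> no version <= 1 -> NONE
v7: WRITE b=86  (b history now [(1, 25), (4, 85), (7, 86)])
v8: WRITE f=60  (f history now [(2, 49), (8, 60)])
v9: WRITE d=10  (d history now [(9, 10)])
v10: WRITE d=3  (d history now [(9, 10), (10, 3)])
v11: WRITE f=37  (f history now [(2, 49), (8, 60), (11, 37)])
v12: WRITE b=53  (b history now [(1, 25), (4, 85), (7, 86), (12, 53)])
v13: WRITE f=69  (f history now [(2, 49), (8, 60), (11, 37), (13, 69)])
READ e @v13: history=[(3, 66), (5, 11)] -> pick v5 -> 11
READ a @v7: history=[] -> no version <= 7 -> NONE
v14: WRITE b=49  (b history now [(1, 25), (4, 85), (7, 86), (12, 53), (14, 49)])
READ e @v10: history=[(3, 66), (5, 11)] -> pick v5 -> 11
v15: WRITE e=8  (e history now [(3, 66), (5, 11), (15, 8)])
v16: WRITE c=60  (c history now [(6, 30), (16, 60)])
v17: WRITE b=57  (b history now [(1, 25), (4, 85), (7, 86), (12, 53), (14, 49), (17, 57)])
v18: WRITE e=63  (e history now [(3, 66), (5, 11), (15, 8), (18, 63)])
v19: WRITE f=60  (f history now [(2, 49), (8, 60), (11, 37), (13, 69), (19, 60)])
v20: WRITE d=8  (d history now [(9, 10), (10, 3), (20, 8)])
READ c @v19: history=[(6, 30), (16, 60)] -> pick v16 -> 60
READ b @v9: history=[(1, 25), (4, 85), (7, 86), (12, 53), (14, 49), (17, 57)] -> pick v7 -> 86
v21: WRITE e=60  (e history now [(3, 66), (5, 11), (15, 8), (18, 63), (21, 60)])
v22: WRITE f=86  (f history now [(2, 49), (8, 60), (11, 37), (13, 69), (19, 60), (22, 86)])
v23: WRITE c=10  (c history now [(6, 30), (16, 60), (23, 10)])
READ f @v1: history=[(2, 49), (8, 60), (11, 37), (13, 69), (19, 60), (22, 86)] -> no version <= 1 -> NONE
v24: WRITE e=75  (e history now [(3, 66), (5, 11), (15, 8), (18, 63), (21, 60), (24, 75)])
READ a @v6: history=[] -> no version <= 6 -> NONE
READ d @v10: history=[(9, 10), (10, 3), (20, 8)] -> pick v10 -> 3
v25: WRITE e=40  (e history now [(3, 66), (5, 11), (15, 8), (18, 63), (21, 60), (24, 75), (25, 40)])
v26: WRITE f=83  (f history now [(2, 49), (8, 60), (11, 37), (13, 69), (19, 60), (22, 86), (26, 83)])
v27: WRITE f=49  (f history now [(2, 49), (8, 60), (11, 37), (13, 69), (19, 60), (22, 86), (26, 83), (27, 49)])

Answer: NONE
NONE
NONE
11
NONE
11
60
86
NONE
NONE
3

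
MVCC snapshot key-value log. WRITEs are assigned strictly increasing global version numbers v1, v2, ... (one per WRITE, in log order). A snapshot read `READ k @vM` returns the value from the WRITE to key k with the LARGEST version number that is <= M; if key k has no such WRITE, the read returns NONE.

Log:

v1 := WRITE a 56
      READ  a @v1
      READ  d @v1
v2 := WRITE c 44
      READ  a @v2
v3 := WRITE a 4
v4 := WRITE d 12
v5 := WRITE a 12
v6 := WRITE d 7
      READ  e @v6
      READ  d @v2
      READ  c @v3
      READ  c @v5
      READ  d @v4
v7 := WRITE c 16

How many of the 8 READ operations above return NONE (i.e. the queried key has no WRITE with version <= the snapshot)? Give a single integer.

Answer: 3

Derivation:
v1: WRITE a=56  (a history now [(1, 56)])
READ a @v1: history=[(1, 56)] -> pick v1 -> 56
READ d @v1: history=[] -> no version <= 1 -> NONE
v2: WRITE c=44  (c history now [(2, 44)])
READ a @v2: history=[(1, 56)] -> pick v1 -> 56
v3: WRITE a=4  (a history now [(1, 56), (3, 4)])
v4: WRITE d=12  (d history now [(4, 12)])
v5: WRITE a=12  (a history now [(1, 56), (3, 4), (5, 12)])
v6: WRITE d=7  (d history now [(4, 12), (6, 7)])
READ e @v6: history=[] -> no version <= 6 -> NONE
READ d @v2: history=[(4, 12), (6, 7)] -> no version <= 2 -> NONE
READ c @v3: history=[(2, 44)] -> pick v2 -> 44
READ c @v5: history=[(2, 44)] -> pick v2 -> 44
READ d @v4: history=[(4, 12), (6, 7)] -> pick v4 -> 12
v7: WRITE c=16  (c history now [(2, 44), (7, 16)])
Read results in order: ['56', 'NONE', '56', 'NONE', 'NONE', '44', '44', '12']
NONE count = 3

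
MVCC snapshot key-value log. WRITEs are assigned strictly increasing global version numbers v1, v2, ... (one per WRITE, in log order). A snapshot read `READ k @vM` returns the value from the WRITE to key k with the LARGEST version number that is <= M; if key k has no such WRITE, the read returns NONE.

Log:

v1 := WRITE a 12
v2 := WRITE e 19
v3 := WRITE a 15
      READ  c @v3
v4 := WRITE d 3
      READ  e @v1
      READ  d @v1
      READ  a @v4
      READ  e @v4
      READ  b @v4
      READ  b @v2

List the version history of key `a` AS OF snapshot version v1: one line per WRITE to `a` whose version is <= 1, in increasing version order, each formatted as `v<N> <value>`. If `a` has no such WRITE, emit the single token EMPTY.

Answer: v1 12

Derivation:
Scan writes for key=a with version <= 1:
  v1 WRITE a 12 -> keep
  v2 WRITE e 19 -> skip
  v3 WRITE a 15 -> drop (> snap)
  v4 WRITE d 3 -> skip
Collected: [(1, 12)]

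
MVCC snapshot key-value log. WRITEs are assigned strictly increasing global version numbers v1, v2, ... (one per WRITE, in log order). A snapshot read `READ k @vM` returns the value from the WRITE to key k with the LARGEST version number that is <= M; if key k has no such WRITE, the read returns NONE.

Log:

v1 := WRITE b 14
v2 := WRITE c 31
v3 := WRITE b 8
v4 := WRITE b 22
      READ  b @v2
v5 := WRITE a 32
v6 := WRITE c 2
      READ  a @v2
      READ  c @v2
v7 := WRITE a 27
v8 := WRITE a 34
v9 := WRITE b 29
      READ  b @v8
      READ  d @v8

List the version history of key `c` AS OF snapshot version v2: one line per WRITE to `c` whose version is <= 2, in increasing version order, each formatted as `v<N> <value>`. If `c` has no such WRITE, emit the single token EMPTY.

Answer: v2 31

Derivation:
Scan writes for key=c with version <= 2:
  v1 WRITE b 14 -> skip
  v2 WRITE c 31 -> keep
  v3 WRITE b 8 -> skip
  v4 WRITE b 22 -> skip
  v5 WRITE a 32 -> skip
  v6 WRITE c 2 -> drop (> snap)
  v7 WRITE a 27 -> skip
  v8 WRITE a 34 -> skip
  v9 WRITE b 29 -> skip
Collected: [(2, 31)]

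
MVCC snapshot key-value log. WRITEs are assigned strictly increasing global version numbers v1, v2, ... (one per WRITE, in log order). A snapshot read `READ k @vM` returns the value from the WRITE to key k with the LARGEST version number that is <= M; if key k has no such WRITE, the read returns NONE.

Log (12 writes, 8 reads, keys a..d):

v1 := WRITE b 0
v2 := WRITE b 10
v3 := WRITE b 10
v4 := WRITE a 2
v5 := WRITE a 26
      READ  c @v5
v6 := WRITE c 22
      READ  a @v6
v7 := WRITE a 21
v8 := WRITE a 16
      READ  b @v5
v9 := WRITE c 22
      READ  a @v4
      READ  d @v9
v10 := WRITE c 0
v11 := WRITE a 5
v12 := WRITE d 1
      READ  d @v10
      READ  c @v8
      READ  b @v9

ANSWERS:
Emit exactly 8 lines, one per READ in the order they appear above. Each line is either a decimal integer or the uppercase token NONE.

v1: WRITE b=0  (b history now [(1, 0)])
v2: WRITE b=10  (b history now [(1, 0), (2, 10)])
v3: WRITE b=10  (b history now [(1, 0), (2, 10), (3, 10)])
v4: WRITE a=2  (a history now [(4, 2)])
v5: WRITE a=26  (a history now [(4, 2), (5, 26)])
READ c @v5: history=[] -> no version <= 5 -> NONE
v6: WRITE c=22  (c history now [(6, 22)])
READ a @v6: history=[(4, 2), (5, 26)] -> pick v5 -> 26
v7: WRITE a=21  (a history now [(4, 2), (5, 26), (7, 21)])
v8: WRITE a=16  (a history now [(4, 2), (5, 26), (7, 21), (8, 16)])
READ b @v5: history=[(1, 0), (2, 10), (3, 10)] -> pick v3 -> 10
v9: WRITE c=22  (c history now [(6, 22), (9, 22)])
READ a @v4: history=[(4, 2), (5, 26), (7, 21), (8, 16)] -> pick v4 -> 2
READ d @v9: history=[] -> no version <= 9 -> NONE
v10: WRITE c=0  (c history now [(6, 22), (9, 22), (10, 0)])
v11: WRITE a=5  (a history now [(4, 2), (5, 26), (7, 21), (8, 16), (11, 5)])
v12: WRITE d=1  (d history now [(12, 1)])
READ d @v10: history=[(12, 1)] -> no version <= 10 -> NONE
READ c @v8: history=[(6, 22), (9, 22), (10, 0)] -> pick v6 -> 22
READ b @v9: history=[(1, 0), (2, 10), (3, 10)] -> pick v3 -> 10

Answer: NONE
26
10
2
NONE
NONE
22
10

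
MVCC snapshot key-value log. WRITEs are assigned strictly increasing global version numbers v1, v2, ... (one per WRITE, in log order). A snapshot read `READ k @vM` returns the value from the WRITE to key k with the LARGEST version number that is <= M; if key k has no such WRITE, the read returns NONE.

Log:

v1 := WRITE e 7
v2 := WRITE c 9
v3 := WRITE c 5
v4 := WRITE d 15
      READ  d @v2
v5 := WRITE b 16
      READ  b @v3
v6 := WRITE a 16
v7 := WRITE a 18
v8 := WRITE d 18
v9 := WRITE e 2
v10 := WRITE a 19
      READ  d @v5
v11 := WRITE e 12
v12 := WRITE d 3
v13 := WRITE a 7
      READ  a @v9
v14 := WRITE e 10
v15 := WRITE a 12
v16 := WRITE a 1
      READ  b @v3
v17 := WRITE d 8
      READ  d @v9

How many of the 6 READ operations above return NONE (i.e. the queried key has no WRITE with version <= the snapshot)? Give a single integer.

v1: WRITE e=7  (e history now [(1, 7)])
v2: WRITE c=9  (c history now [(2, 9)])
v3: WRITE c=5  (c history now [(2, 9), (3, 5)])
v4: WRITE d=15  (d history now [(4, 15)])
READ d @v2: history=[(4, 15)] -> no version <= 2 -> NONE
v5: WRITE b=16  (b history now [(5, 16)])
READ b @v3: history=[(5, 16)] -> no version <= 3 -> NONE
v6: WRITE a=16  (a history now [(6, 16)])
v7: WRITE a=18  (a history now [(6, 16), (7, 18)])
v8: WRITE d=18  (d history now [(4, 15), (8, 18)])
v9: WRITE e=2  (e history now [(1, 7), (9, 2)])
v10: WRITE a=19  (a history now [(6, 16), (7, 18), (10, 19)])
READ d @v5: history=[(4, 15), (8, 18)] -> pick v4 -> 15
v11: WRITE e=12  (e history now [(1, 7), (9, 2), (11, 12)])
v12: WRITE d=3  (d history now [(4, 15), (8, 18), (12, 3)])
v13: WRITE a=7  (a history now [(6, 16), (7, 18), (10, 19), (13, 7)])
READ a @v9: history=[(6, 16), (7, 18), (10, 19), (13, 7)] -> pick v7 -> 18
v14: WRITE e=10  (e history now [(1, 7), (9, 2), (11, 12), (14, 10)])
v15: WRITE a=12  (a history now [(6, 16), (7, 18), (10, 19), (13, 7), (15, 12)])
v16: WRITE a=1  (a history now [(6, 16), (7, 18), (10, 19), (13, 7), (15, 12), (16, 1)])
READ b @v3: history=[(5, 16)] -> no version <= 3 -> NONE
v17: WRITE d=8  (d history now [(4, 15), (8, 18), (12, 3), (17, 8)])
READ d @v9: history=[(4, 15), (8, 18), (12, 3), (17, 8)] -> pick v8 -> 18
Read results in order: ['NONE', 'NONE', '15', '18', 'NONE', '18']
NONE count = 3

Answer: 3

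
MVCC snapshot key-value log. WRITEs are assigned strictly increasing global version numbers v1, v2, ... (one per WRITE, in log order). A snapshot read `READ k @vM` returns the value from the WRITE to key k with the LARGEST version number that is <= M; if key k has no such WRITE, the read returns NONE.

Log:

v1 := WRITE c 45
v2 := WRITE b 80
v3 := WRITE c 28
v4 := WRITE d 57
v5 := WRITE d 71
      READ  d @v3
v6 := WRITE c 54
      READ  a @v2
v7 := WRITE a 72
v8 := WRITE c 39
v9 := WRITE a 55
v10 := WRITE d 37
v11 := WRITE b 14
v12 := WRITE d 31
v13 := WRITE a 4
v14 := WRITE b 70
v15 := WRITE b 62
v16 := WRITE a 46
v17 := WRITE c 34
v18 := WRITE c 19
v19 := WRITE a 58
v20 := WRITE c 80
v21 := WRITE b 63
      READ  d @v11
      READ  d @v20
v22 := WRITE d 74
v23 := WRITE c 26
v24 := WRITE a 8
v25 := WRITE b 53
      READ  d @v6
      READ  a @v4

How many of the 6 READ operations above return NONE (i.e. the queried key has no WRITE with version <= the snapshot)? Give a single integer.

v1: WRITE c=45  (c history now [(1, 45)])
v2: WRITE b=80  (b history now [(2, 80)])
v3: WRITE c=28  (c history now [(1, 45), (3, 28)])
v4: WRITE d=57  (d history now [(4, 57)])
v5: WRITE d=71  (d history now [(4, 57), (5, 71)])
READ d @v3: history=[(4, 57), (5, 71)] -> no version <= 3 -> NONE
v6: WRITE c=54  (c history now [(1, 45), (3, 28), (6, 54)])
READ a @v2: history=[] -> no version <= 2 -> NONE
v7: WRITE a=72  (a history now [(7, 72)])
v8: WRITE c=39  (c history now [(1, 45), (3, 28), (6, 54), (8, 39)])
v9: WRITE a=55  (a history now [(7, 72), (9, 55)])
v10: WRITE d=37  (d history now [(4, 57), (5, 71), (10, 37)])
v11: WRITE b=14  (b history now [(2, 80), (11, 14)])
v12: WRITE d=31  (d history now [(4, 57), (5, 71), (10, 37), (12, 31)])
v13: WRITE a=4  (a history now [(7, 72), (9, 55), (13, 4)])
v14: WRITE b=70  (b history now [(2, 80), (11, 14), (14, 70)])
v15: WRITE b=62  (b history now [(2, 80), (11, 14), (14, 70), (15, 62)])
v16: WRITE a=46  (a history now [(7, 72), (9, 55), (13, 4), (16, 46)])
v17: WRITE c=34  (c history now [(1, 45), (3, 28), (6, 54), (8, 39), (17, 34)])
v18: WRITE c=19  (c history now [(1, 45), (3, 28), (6, 54), (8, 39), (17, 34), (18, 19)])
v19: WRITE a=58  (a history now [(7, 72), (9, 55), (13, 4), (16, 46), (19, 58)])
v20: WRITE c=80  (c history now [(1, 45), (3, 28), (6, 54), (8, 39), (17, 34), (18, 19), (20, 80)])
v21: WRITE b=63  (b history now [(2, 80), (11, 14), (14, 70), (15, 62), (21, 63)])
READ d @v11: history=[(4, 57), (5, 71), (10, 37), (12, 31)] -> pick v10 -> 37
READ d @v20: history=[(4, 57), (5, 71), (10, 37), (12, 31)] -> pick v12 -> 31
v22: WRITE d=74  (d history now [(4, 57), (5, 71), (10, 37), (12, 31), (22, 74)])
v23: WRITE c=26  (c history now [(1, 45), (3, 28), (6, 54), (8, 39), (17, 34), (18, 19), (20, 80), (23, 26)])
v24: WRITE a=8  (a history now [(7, 72), (9, 55), (13, 4), (16, 46), (19, 58), (24, 8)])
v25: WRITE b=53  (b history now [(2, 80), (11, 14), (14, 70), (15, 62), (21, 63), (25, 53)])
READ d @v6: history=[(4, 57), (5, 71), (10, 37), (12, 31), (22, 74)] -> pick v5 -> 71
READ a @v4: history=[(7, 72), (9, 55), (13, 4), (16, 46), (19, 58), (24, 8)] -> no version <= 4 -> NONE
Read results in order: ['NONE', 'NONE', '37', '31', '71', 'NONE']
NONE count = 3

Answer: 3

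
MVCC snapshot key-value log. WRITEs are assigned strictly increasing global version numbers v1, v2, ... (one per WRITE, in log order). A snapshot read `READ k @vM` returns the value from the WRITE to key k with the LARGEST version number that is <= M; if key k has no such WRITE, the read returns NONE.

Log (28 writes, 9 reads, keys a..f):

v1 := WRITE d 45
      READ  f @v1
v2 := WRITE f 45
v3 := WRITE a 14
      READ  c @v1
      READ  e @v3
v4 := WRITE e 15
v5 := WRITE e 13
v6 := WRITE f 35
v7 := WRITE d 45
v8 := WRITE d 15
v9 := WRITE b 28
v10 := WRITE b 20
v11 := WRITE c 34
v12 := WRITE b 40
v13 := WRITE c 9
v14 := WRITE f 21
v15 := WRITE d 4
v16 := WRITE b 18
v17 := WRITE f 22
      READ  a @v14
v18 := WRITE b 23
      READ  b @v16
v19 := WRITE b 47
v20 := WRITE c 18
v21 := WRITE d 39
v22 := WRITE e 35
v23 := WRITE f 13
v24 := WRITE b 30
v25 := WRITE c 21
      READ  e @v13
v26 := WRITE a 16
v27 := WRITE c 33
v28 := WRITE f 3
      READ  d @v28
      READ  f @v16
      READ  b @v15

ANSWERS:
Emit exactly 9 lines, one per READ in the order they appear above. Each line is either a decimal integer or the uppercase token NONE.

v1: WRITE d=45  (d history now [(1, 45)])
READ f @v1: history=[] -> no version <= 1 -> NONE
v2: WRITE f=45  (f history now [(2, 45)])
v3: WRITE a=14  (a history now [(3, 14)])
READ c @v1: history=[] -> no version <= 1 -> NONE
READ e @v3: history=[] -> no version <= 3 -> NONE
v4: WRITE e=15  (e history now [(4, 15)])
v5: WRITE e=13  (e history now [(4, 15), (5, 13)])
v6: WRITE f=35  (f history now [(2, 45), (6, 35)])
v7: WRITE d=45  (d history now [(1, 45), (7, 45)])
v8: WRITE d=15  (d history now [(1, 45), (7, 45), (8, 15)])
v9: WRITE b=28  (b history now [(9, 28)])
v10: WRITE b=20  (b history now [(9, 28), (10, 20)])
v11: WRITE c=34  (c history now [(11, 34)])
v12: WRITE b=40  (b history now [(9, 28), (10, 20), (12, 40)])
v13: WRITE c=9  (c history now [(11, 34), (13, 9)])
v14: WRITE f=21  (f history now [(2, 45), (6, 35), (14, 21)])
v15: WRITE d=4  (d history now [(1, 45), (7, 45), (8, 15), (15, 4)])
v16: WRITE b=18  (b history now [(9, 28), (10, 20), (12, 40), (16, 18)])
v17: WRITE f=22  (f history now [(2, 45), (6, 35), (14, 21), (17, 22)])
READ a @v14: history=[(3, 14)] -> pick v3 -> 14
v18: WRITE b=23  (b history now [(9, 28), (10, 20), (12, 40), (16, 18), (18, 23)])
READ b @v16: history=[(9, 28), (10, 20), (12, 40), (16, 18), (18, 23)] -> pick v16 -> 18
v19: WRITE b=47  (b history now [(9, 28), (10, 20), (12, 40), (16, 18), (18, 23), (19, 47)])
v20: WRITE c=18  (c history now [(11, 34), (13, 9), (20, 18)])
v21: WRITE d=39  (d history now [(1, 45), (7, 45), (8, 15), (15, 4), (21, 39)])
v22: WRITE e=35  (e history now [(4, 15), (5, 13), (22, 35)])
v23: WRITE f=13  (f history now [(2, 45), (6, 35), (14, 21), (17, 22), (23, 13)])
v24: WRITE b=30  (b history now [(9, 28), (10, 20), (12, 40), (16, 18), (18, 23), (19, 47), (24, 30)])
v25: WRITE c=21  (c history now [(11, 34), (13, 9), (20, 18), (25, 21)])
READ e @v13: history=[(4, 15), (5, 13), (22, 35)] -> pick v5 -> 13
v26: WRITE a=16  (a history now [(3, 14), (26, 16)])
v27: WRITE c=33  (c history now [(11, 34), (13, 9), (20, 18), (25, 21), (27, 33)])
v28: WRITE f=3  (f history now [(2, 45), (6, 35), (14, 21), (17, 22), (23, 13), (28, 3)])
READ d @v28: history=[(1, 45), (7, 45), (8, 15), (15, 4), (21, 39)] -> pick v21 -> 39
READ f @v16: history=[(2, 45), (6, 35), (14, 21), (17, 22), (23, 13), (28, 3)] -> pick v14 -> 21
READ b @v15: history=[(9, 28), (10, 20), (12, 40), (16, 18), (18, 23), (19, 47), (24, 30)] -> pick v12 -> 40

Answer: NONE
NONE
NONE
14
18
13
39
21
40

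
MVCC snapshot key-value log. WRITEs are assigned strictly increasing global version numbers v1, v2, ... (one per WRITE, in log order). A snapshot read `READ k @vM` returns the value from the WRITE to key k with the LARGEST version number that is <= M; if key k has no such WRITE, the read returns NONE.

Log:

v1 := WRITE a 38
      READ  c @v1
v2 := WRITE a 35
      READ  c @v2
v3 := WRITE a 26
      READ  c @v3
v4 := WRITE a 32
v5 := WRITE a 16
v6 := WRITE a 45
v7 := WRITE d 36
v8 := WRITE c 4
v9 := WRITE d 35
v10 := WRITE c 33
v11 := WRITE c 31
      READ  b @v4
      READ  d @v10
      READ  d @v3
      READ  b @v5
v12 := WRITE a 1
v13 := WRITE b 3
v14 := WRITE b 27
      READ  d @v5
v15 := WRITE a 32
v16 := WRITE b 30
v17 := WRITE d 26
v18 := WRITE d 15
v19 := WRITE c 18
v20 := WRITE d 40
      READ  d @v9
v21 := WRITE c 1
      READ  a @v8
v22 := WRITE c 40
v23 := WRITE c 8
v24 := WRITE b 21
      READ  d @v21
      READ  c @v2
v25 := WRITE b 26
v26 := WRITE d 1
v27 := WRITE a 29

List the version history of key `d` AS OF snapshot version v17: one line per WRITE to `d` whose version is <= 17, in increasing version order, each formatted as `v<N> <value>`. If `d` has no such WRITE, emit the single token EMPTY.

Scan writes for key=d with version <= 17:
  v1 WRITE a 38 -> skip
  v2 WRITE a 35 -> skip
  v3 WRITE a 26 -> skip
  v4 WRITE a 32 -> skip
  v5 WRITE a 16 -> skip
  v6 WRITE a 45 -> skip
  v7 WRITE d 36 -> keep
  v8 WRITE c 4 -> skip
  v9 WRITE d 35 -> keep
  v10 WRITE c 33 -> skip
  v11 WRITE c 31 -> skip
  v12 WRITE a 1 -> skip
  v13 WRITE b 3 -> skip
  v14 WRITE b 27 -> skip
  v15 WRITE a 32 -> skip
  v16 WRITE b 30 -> skip
  v17 WRITE d 26 -> keep
  v18 WRITE d 15 -> drop (> snap)
  v19 WRITE c 18 -> skip
  v20 WRITE d 40 -> drop (> snap)
  v21 WRITE c 1 -> skip
  v22 WRITE c 40 -> skip
  v23 WRITE c 8 -> skip
  v24 WRITE b 21 -> skip
  v25 WRITE b 26 -> skip
  v26 WRITE d 1 -> drop (> snap)
  v27 WRITE a 29 -> skip
Collected: [(7, 36), (9, 35), (17, 26)]

Answer: v7 36
v9 35
v17 26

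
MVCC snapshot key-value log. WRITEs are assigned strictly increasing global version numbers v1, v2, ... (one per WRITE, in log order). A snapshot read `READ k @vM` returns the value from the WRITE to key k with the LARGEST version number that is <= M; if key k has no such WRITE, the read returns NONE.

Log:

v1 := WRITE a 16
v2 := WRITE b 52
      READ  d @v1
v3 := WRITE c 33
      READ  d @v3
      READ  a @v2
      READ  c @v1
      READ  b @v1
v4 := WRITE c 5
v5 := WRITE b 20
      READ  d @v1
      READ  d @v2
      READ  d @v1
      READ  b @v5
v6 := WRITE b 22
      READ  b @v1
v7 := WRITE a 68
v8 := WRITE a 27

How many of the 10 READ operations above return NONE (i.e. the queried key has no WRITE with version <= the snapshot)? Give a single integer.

v1: WRITE a=16  (a history now [(1, 16)])
v2: WRITE b=52  (b history now [(2, 52)])
READ d @v1: history=[] -> no version <= 1 -> NONE
v3: WRITE c=33  (c history now [(3, 33)])
READ d @v3: history=[] -> no version <= 3 -> NONE
READ a @v2: history=[(1, 16)] -> pick v1 -> 16
READ c @v1: history=[(3, 33)] -> no version <= 1 -> NONE
READ b @v1: history=[(2, 52)] -> no version <= 1 -> NONE
v4: WRITE c=5  (c history now [(3, 33), (4, 5)])
v5: WRITE b=20  (b history now [(2, 52), (5, 20)])
READ d @v1: history=[] -> no version <= 1 -> NONE
READ d @v2: history=[] -> no version <= 2 -> NONE
READ d @v1: history=[] -> no version <= 1 -> NONE
READ b @v5: history=[(2, 52), (5, 20)] -> pick v5 -> 20
v6: WRITE b=22  (b history now [(2, 52), (5, 20), (6, 22)])
READ b @v1: history=[(2, 52), (5, 20), (6, 22)] -> no version <= 1 -> NONE
v7: WRITE a=68  (a history now [(1, 16), (7, 68)])
v8: WRITE a=27  (a history now [(1, 16), (7, 68), (8, 27)])
Read results in order: ['NONE', 'NONE', '16', 'NONE', 'NONE', 'NONE', 'NONE', 'NONE', '20', 'NONE']
NONE count = 8

Answer: 8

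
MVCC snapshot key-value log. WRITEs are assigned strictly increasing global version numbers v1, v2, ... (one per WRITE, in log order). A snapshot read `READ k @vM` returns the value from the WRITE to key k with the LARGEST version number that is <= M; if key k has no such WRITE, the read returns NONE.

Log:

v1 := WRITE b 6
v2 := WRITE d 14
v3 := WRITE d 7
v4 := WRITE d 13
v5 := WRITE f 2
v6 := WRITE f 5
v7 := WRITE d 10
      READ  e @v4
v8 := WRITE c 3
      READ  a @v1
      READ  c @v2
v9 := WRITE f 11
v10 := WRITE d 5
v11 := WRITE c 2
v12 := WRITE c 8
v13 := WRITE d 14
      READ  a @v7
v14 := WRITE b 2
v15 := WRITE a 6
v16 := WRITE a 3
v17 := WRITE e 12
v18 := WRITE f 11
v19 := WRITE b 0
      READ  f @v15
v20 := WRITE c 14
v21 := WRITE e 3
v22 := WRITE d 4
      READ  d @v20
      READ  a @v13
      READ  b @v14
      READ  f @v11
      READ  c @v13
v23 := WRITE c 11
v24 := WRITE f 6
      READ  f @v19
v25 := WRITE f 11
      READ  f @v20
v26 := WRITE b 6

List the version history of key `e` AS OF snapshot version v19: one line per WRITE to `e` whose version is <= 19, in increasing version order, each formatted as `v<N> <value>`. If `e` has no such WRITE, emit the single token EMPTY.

Answer: v17 12

Derivation:
Scan writes for key=e with version <= 19:
  v1 WRITE b 6 -> skip
  v2 WRITE d 14 -> skip
  v3 WRITE d 7 -> skip
  v4 WRITE d 13 -> skip
  v5 WRITE f 2 -> skip
  v6 WRITE f 5 -> skip
  v7 WRITE d 10 -> skip
  v8 WRITE c 3 -> skip
  v9 WRITE f 11 -> skip
  v10 WRITE d 5 -> skip
  v11 WRITE c 2 -> skip
  v12 WRITE c 8 -> skip
  v13 WRITE d 14 -> skip
  v14 WRITE b 2 -> skip
  v15 WRITE a 6 -> skip
  v16 WRITE a 3 -> skip
  v17 WRITE e 12 -> keep
  v18 WRITE f 11 -> skip
  v19 WRITE b 0 -> skip
  v20 WRITE c 14 -> skip
  v21 WRITE e 3 -> drop (> snap)
  v22 WRITE d 4 -> skip
  v23 WRITE c 11 -> skip
  v24 WRITE f 6 -> skip
  v25 WRITE f 11 -> skip
  v26 WRITE b 6 -> skip
Collected: [(17, 12)]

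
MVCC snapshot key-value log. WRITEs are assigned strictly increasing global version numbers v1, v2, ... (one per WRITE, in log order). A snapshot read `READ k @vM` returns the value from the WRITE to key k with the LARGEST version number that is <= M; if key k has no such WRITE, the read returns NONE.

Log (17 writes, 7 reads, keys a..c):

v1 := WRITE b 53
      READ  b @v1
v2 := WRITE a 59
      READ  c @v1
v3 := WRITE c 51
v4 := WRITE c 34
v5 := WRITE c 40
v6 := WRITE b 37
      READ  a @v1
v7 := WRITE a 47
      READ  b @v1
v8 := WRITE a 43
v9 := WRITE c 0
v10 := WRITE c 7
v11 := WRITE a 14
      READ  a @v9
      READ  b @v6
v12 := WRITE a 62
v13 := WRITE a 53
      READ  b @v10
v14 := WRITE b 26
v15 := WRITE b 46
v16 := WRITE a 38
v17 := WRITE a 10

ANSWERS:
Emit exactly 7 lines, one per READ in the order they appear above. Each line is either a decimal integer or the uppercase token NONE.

v1: WRITE b=53  (b history now [(1, 53)])
READ b @v1: history=[(1, 53)] -> pick v1 -> 53
v2: WRITE a=59  (a history now [(2, 59)])
READ c @v1: history=[] -> no version <= 1 -> NONE
v3: WRITE c=51  (c history now [(3, 51)])
v4: WRITE c=34  (c history now [(3, 51), (4, 34)])
v5: WRITE c=40  (c history now [(3, 51), (4, 34), (5, 40)])
v6: WRITE b=37  (b history now [(1, 53), (6, 37)])
READ a @v1: history=[(2, 59)] -> no version <= 1 -> NONE
v7: WRITE a=47  (a history now [(2, 59), (7, 47)])
READ b @v1: history=[(1, 53), (6, 37)] -> pick v1 -> 53
v8: WRITE a=43  (a history now [(2, 59), (7, 47), (8, 43)])
v9: WRITE c=0  (c history now [(3, 51), (4, 34), (5, 40), (9, 0)])
v10: WRITE c=7  (c history now [(3, 51), (4, 34), (5, 40), (9, 0), (10, 7)])
v11: WRITE a=14  (a history now [(2, 59), (7, 47), (8, 43), (11, 14)])
READ a @v9: history=[(2, 59), (7, 47), (8, 43), (11, 14)] -> pick v8 -> 43
READ b @v6: history=[(1, 53), (6, 37)] -> pick v6 -> 37
v12: WRITE a=62  (a history now [(2, 59), (7, 47), (8, 43), (11, 14), (12, 62)])
v13: WRITE a=53  (a history now [(2, 59), (7, 47), (8, 43), (11, 14), (12, 62), (13, 53)])
READ b @v10: history=[(1, 53), (6, 37)] -> pick v6 -> 37
v14: WRITE b=26  (b history now [(1, 53), (6, 37), (14, 26)])
v15: WRITE b=46  (b history now [(1, 53), (6, 37), (14, 26), (15, 46)])
v16: WRITE a=38  (a history now [(2, 59), (7, 47), (8, 43), (11, 14), (12, 62), (13, 53), (16, 38)])
v17: WRITE a=10  (a history now [(2, 59), (7, 47), (8, 43), (11, 14), (12, 62), (13, 53), (16, 38), (17, 10)])

Answer: 53
NONE
NONE
53
43
37
37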